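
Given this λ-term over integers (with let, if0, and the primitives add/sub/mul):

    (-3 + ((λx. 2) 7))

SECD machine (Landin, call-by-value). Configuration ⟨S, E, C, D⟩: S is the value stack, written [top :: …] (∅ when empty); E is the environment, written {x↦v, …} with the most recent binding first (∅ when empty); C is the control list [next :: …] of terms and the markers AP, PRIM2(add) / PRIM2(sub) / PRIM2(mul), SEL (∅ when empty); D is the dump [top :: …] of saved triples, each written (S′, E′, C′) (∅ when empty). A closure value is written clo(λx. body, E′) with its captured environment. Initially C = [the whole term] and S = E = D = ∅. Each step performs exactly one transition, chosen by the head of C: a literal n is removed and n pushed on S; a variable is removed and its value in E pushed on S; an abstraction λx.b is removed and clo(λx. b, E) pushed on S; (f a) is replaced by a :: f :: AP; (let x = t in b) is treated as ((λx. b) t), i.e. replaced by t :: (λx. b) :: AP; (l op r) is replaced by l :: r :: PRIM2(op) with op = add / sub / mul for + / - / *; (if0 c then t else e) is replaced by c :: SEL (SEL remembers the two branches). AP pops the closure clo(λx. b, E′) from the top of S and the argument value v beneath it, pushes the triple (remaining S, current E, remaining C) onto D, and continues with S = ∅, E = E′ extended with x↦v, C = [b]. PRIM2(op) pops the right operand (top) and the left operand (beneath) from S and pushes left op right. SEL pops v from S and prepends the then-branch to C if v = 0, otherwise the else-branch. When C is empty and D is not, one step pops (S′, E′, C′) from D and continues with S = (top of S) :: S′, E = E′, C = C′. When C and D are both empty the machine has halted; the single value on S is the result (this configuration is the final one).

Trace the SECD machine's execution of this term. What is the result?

0. [S=∅ | E=∅ | C=[(-3 + ((λx. 2) 7))] | D=∅]
1. [S=∅ | E=∅ | C=[-3 :: ((λx. 2) 7) :: PRIM2(add)] | D=∅]
2. [S=[-3] | E=∅ | C=[((λx. 2) 7) :: PRIM2(add)] | D=∅]
3. [S=[-3] | E=∅ | C=[7 :: (λx. 2) :: AP :: PRIM2(add)] | D=∅]
4. [S=[7 :: -3] | E=∅ | C=[(λx. 2) :: AP :: PRIM2(add)] | D=∅]
5. [S=[clo(λx. 2, ∅) :: 7 :: -3] | E=∅ | C=[AP :: PRIM2(add)] | D=∅]
6. [S=∅ | E={x↦7} | C=[2] | D=[([-3], ∅, [PRIM2(add)])]]
7. [S=[2] | E={x↦7} | C=∅ | D=[([-3], ∅, [PRIM2(add)])]]
8. [S=[2 :: -3] | E=∅ | C=[PRIM2(add)] | D=∅]
9. [S=[-1] | E=∅ | C=∅ | D=∅]
→ final value -1

Answer: -1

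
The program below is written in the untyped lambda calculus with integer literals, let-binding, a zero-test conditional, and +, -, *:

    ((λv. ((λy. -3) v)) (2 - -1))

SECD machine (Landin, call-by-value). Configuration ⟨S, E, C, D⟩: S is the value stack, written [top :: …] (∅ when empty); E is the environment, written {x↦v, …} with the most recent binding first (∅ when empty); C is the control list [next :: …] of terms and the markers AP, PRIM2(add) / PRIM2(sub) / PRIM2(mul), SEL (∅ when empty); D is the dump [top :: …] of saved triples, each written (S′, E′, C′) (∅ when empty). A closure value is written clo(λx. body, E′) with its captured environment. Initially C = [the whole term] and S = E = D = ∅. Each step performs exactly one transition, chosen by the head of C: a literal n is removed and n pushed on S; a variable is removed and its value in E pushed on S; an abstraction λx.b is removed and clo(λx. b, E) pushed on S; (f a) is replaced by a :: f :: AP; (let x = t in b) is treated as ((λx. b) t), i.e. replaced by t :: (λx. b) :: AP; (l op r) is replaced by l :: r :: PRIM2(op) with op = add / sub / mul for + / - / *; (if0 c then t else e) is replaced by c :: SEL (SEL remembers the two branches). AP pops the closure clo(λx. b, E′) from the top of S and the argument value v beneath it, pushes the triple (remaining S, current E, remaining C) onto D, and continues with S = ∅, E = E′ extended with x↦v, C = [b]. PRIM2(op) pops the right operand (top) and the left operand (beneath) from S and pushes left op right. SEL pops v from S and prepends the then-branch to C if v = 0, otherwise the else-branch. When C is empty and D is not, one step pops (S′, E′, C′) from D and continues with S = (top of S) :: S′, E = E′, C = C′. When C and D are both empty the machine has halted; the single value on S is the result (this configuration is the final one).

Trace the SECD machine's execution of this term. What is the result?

t=0: ⟨S=∅; E=∅; C=[((λv. ((λy. -3) v)) (2 - -1))]; D=∅⟩
t=1: ⟨S=∅; E=∅; C=[(2 - -1) :: (λv. ((λy. -3) v)) :: AP]; D=∅⟩
t=2: ⟨S=∅; E=∅; C=[2 :: -1 :: PRIM2(sub) :: (λv. ((λy. -3) v)) :: AP]; D=∅⟩
t=3: ⟨S=[2]; E=∅; C=[-1 :: PRIM2(sub) :: (λv. ((λy. -3) v)) :: AP]; D=∅⟩
t=4: ⟨S=[-1 :: 2]; E=∅; C=[PRIM2(sub) :: (λv. ((λy. -3) v)) :: AP]; D=∅⟩
t=5: ⟨S=[3]; E=∅; C=[(λv. ((λy. -3) v)) :: AP]; D=∅⟩
t=6: ⟨S=[clo(λv. ((λy. -3) v), ∅) :: 3]; E=∅; C=[AP]; D=∅⟩
t=7: ⟨S=∅; E={v↦3}; C=[((λy. -3) v)]; D=[(∅, ∅, ∅)]⟩
t=8: ⟨S=∅; E={v↦3}; C=[v :: (λy. -3) :: AP]; D=[(∅, ∅, ∅)]⟩
t=9: ⟨S=[3]; E={v↦3}; C=[(λy. -3) :: AP]; D=[(∅, ∅, ∅)]⟩
t=10: ⟨S=[clo(λy. -3, {v↦3}) :: 3]; E={v↦3}; C=[AP]; D=[(∅, ∅, ∅)]⟩
t=11: ⟨S=∅; E={y↦3, v↦3}; C=[-3]; D=[(∅, {v↦3}, ∅) :: (∅, ∅, ∅)]⟩
t=12: ⟨S=[-3]; E={y↦3, v↦3}; C=∅; D=[(∅, {v↦3}, ∅) :: (∅, ∅, ∅)]⟩
t=13: ⟨S=[-3]; E={v↦3}; C=∅; D=[(∅, ∅, ∅)]⟩
t=14: ⟨S=[-3]; E=∅; C=∅; D=∅⟩
→ final value -3

Answer: -3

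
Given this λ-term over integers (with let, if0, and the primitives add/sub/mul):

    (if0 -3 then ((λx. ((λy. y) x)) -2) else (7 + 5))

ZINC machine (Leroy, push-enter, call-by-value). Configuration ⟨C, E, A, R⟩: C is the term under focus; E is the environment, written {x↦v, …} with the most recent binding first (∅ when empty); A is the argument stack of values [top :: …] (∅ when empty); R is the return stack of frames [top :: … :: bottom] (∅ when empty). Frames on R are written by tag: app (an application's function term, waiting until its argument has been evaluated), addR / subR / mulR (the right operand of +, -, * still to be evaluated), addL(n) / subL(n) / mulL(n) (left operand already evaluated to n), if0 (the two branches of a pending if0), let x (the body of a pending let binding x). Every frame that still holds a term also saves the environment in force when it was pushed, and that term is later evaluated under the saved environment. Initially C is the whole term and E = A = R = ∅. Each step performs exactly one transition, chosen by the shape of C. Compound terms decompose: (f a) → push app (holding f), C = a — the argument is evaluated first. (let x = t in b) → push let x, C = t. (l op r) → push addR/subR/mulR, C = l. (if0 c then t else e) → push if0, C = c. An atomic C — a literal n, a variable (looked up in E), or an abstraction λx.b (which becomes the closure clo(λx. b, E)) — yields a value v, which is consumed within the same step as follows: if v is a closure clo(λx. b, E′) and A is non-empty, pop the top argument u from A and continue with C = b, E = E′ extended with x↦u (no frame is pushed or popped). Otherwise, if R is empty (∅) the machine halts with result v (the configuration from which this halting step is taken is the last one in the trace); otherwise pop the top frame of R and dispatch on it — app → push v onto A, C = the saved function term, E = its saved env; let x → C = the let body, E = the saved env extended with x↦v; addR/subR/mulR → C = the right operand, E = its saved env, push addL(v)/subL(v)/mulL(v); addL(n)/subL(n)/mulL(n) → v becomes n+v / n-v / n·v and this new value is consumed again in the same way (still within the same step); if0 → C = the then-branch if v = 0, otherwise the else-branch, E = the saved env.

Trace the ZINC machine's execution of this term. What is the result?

0. [C=(if0 -3 then ((λx. ((λy. y) x)) -2) else (7 + 5)) | E=∅ | A=∅ | R=∅]
1. [C=-3 | E=∅ | A=∅ | R=[if0]]
2. [C=(7 + 5) | E=∅ | A=∅ | R=∅]
3. [C=7 | E=∅ | A=∅ | R=[addR]]
4. [C=5 | E=∅ | A=∅ | R=[addL(7)]]
→ final value 12

Answer: 12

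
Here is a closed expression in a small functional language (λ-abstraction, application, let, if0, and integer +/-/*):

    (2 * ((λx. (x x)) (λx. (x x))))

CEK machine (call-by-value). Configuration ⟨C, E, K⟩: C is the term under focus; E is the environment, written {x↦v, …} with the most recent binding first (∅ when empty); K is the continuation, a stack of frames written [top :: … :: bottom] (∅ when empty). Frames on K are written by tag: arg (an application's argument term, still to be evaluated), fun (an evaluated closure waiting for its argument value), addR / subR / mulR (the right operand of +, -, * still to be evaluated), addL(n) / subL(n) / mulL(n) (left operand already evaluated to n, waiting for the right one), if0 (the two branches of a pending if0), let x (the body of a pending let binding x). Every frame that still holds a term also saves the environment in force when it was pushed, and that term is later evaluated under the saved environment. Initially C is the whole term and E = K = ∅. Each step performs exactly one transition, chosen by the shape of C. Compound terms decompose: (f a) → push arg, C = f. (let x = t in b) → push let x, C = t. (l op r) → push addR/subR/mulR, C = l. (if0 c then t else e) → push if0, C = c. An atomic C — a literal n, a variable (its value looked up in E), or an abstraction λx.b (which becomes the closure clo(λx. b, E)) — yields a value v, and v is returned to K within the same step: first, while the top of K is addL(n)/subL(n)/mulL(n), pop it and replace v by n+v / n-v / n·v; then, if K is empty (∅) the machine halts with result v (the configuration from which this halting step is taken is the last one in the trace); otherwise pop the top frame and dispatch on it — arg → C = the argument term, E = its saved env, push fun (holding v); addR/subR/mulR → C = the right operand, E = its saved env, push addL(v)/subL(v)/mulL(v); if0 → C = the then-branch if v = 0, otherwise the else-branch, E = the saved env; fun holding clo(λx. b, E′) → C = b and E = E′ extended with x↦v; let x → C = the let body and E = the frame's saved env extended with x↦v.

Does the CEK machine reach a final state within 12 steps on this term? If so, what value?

[0] [C=(2 * ((λx. (x x)) (λx. (x x)))) | E=∅ | K=∅]
[1] [C=2 | E=∅ | K=[mulR]]
[2] [C=((λx. (x x)) (λx. (x x))) | E=∅ | K=[mulL(2)]]
[3] [C=(λx. (x x)) | E=∅ | K=[arg :: mulL(2)]]
[4] [C=(λx. (x x)) | E=∅ | K=[fun :: mulL(2)]]
[5] [C=(x x) | E={x↦clo(λx. (x x), ∅)} | K=[mulL(2)]]
[6] [C=x | E={x↦clo(λx. (x x), ∅)} | K=[arg :: mulL(2)]]
[7] [C=x | E={x↦clo(λx. (x x), ∅)} | K=[fun :: mulL(2)]]
… configuration repeats with period 3 (steps 5–7 recur indefinitely) …

Answer: DIVERGES (no final state within 12 steps)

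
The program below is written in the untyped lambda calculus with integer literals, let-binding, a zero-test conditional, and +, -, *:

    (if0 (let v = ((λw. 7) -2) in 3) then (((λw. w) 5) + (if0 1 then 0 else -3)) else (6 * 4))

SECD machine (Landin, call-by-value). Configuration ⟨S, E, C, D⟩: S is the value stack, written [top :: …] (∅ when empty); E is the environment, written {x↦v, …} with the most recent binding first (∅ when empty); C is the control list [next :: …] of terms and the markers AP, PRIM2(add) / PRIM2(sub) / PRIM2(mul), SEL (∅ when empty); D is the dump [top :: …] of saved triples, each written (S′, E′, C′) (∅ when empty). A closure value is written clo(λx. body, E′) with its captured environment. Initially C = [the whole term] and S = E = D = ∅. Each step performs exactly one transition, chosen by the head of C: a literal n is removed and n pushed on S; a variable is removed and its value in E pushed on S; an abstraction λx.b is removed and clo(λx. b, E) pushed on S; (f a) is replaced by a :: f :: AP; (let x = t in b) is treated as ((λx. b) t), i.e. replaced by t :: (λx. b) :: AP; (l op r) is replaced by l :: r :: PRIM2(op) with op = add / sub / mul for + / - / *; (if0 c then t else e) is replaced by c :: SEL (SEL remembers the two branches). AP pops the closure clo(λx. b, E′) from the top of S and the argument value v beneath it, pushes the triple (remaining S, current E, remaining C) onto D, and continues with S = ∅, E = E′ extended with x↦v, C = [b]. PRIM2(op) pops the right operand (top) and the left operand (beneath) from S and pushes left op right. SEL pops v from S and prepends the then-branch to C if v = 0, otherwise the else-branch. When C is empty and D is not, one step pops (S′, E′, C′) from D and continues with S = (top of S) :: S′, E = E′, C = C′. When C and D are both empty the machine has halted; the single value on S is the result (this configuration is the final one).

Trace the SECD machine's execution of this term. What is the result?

t=0: [S=∅ | E=∅ | C=[(if0 (let v = ((λw. 7) -2) in 3) then (((λw. w) 5) + (if0 1 then 0 else -3)) else (6 * 4))] | D=∅]
t=1: [S=∅ | E=∅ | C=[(let v = ((λw. 7) -2) in 3) :: SEL] | D=∅]
t=2: [S=∅ | E=∅ | C=[((λw. 7) -2) :: (λv. 3) :: AP :: SEL] | D=∅]
t=3: [S=∅ | E=∅ | C=[-2 :: (λw. 7) :: AP :: (λv. 3) :: AP :: SEL] | D=∅]
t=4: [S=[-2] | E=∅ | C=[(λw. 7) :: AP :: (λv. 3) :: AP :: SEL] | D=∅]
t=5: [S=[clo(λw. 7, ∅) :: -2] | E=∅ | C=[AP :: (λv. 3) :: AP :: SEL] | D=∅]
t=6: [S=∅ | E={w↦-2} | C=[7] | D=[(∅, ∅, [(λv. 3) :: AP :: SEL])]]
t=7: [S=[7] | E={w↦-2} | C=∅ | D=[(∅, ∅, [(λv. 3) :: AP :: SEL])]]
t=8: [S=[7] | E=∅ | C=[(λv. 3) :: AP :: SEL] | D=∅]
t=9: [S=[clo(λv. 3, ∅) :: 7] | E=∅ | C=[AP :: SEL] | D=∅]
t=10: [S=∅ | E={v↦7} | C=[3] | D=[(∅, ∅, [SEL])]]
t=11: [S=[3] | E={v↦7} | C=∅ | D=[(∅, ∅, [SEL])]]
t=12: [S=[3] | E=∅ | C=[SEL] | D=∅]
t=13: [S=∅ | E=∅ | C=[(6 * 4)] | D=∅]
t=14: [S=∅ | E=∅ | C=[6 :: 4 :: PRIM2(mul)] | D=∅]
t=15: [S=[6] | E=∅ | C=[4 :: PRIM2(mul)] | D=∅]
t=16: [S=[4 :: 6] | E=∅ | C=[PRIM2(mul)] | D=∅]
t=17: [S=[24] | E=∅ | C=∅ | D=∅]
→ final value 24

Answer: 24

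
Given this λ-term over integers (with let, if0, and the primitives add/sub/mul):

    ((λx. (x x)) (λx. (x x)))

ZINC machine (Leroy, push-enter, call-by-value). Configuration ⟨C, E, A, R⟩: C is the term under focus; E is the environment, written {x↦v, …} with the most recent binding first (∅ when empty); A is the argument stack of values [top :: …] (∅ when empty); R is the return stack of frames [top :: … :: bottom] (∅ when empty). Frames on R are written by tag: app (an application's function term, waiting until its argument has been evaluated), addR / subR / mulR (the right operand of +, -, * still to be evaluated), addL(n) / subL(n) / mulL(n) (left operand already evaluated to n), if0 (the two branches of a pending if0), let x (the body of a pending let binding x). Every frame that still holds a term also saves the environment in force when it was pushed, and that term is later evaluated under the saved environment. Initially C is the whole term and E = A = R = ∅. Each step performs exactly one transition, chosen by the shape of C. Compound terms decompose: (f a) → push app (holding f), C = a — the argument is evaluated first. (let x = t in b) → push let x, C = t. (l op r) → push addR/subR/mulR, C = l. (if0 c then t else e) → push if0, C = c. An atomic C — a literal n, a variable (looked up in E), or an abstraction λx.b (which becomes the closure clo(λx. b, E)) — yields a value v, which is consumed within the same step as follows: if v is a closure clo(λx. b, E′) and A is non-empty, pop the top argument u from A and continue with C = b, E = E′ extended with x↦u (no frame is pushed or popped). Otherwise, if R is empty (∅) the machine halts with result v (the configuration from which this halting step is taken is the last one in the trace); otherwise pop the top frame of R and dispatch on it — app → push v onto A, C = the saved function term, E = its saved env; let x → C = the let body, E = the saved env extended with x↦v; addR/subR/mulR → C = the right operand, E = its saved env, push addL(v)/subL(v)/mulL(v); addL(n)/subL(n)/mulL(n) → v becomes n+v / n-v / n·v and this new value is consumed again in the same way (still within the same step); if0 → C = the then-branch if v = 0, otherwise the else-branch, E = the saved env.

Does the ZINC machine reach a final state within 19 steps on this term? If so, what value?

Answer: DIVERGES (no final state within 19 steps)

Derivation:
0. <C=((λx. (x x)) (λx. (x x))), E=∅, A=∅, R=∅>
1. <C=(λx. (x x)), E=∅, A=∅, R=[app]>
2. <C=(λx. (x x)), E=∅, A=[clo(λx. (x x), ∅)], R=∅>
3. <C=(x x), E={x↦clo(λx. (x x), ∅)}, A=∅, R=∅>
4. <C=x, E={x↦clo(λx. (x x), ∅)}, A=∅, R=[app]>
5. <C=x, E={x↦clo(λx. (x x), ∅)}, A=[clo(λx. (x x), ∅)], R=∅>
… configuration repeats with period 3 (steps 3–5 recur indefinitely) …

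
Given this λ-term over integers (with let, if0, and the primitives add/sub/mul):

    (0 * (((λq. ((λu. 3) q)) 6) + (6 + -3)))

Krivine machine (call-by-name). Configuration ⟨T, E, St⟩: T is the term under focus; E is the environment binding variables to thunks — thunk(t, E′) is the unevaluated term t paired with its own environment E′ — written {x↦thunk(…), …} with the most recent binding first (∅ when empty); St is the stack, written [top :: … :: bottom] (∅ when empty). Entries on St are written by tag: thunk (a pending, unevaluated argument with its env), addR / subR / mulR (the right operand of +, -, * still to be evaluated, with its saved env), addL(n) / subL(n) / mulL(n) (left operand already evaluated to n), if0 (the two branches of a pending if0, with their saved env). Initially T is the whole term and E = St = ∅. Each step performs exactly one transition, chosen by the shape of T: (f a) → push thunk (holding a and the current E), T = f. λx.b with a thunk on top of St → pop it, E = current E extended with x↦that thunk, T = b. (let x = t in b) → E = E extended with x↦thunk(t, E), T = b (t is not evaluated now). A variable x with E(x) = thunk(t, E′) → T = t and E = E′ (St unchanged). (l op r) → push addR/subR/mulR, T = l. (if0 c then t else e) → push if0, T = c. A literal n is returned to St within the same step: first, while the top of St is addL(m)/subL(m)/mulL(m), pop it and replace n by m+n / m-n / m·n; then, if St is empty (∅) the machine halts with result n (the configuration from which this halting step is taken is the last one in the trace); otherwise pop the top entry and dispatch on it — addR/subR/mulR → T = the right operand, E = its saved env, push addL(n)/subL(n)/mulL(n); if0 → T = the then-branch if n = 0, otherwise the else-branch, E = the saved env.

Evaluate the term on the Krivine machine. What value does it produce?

Answer: 0

Machine steps:
step 0: [T=(0 * (((λq. ((λu. 3) q)) 6) + (6 + -3))) | E=∅ | St=∅]
step 1: [T=0 | E=∅ | St=[mulR]]
step 2: [T=(((λq. ((λu. 3) q)) 6) + (6 + -3)) | E=∅ | St=[mulL(0)]]
step 3: [T=((λq. ((λu. 3) q)) 6) | E=∅ | St=[addR :: mulL(0)]]
step 4: [T=(λq. ((λu. 3) q)) | E=∅ | St=[thunk :: addR :: mulL(0)]]
step 5: [T=((λu. 3) q) | E={q↦thunk(6, ∅)} | St=[addR :: mulL(0)]]
step 6: [T=(λu. 3) | E={q↦thunk(6, ∅)} | St=[thunk :: addR :: mulL(0)]]
step 7: [T=3 | E={u↦thunk(q, {q↦thunk(6, ∅)}), q↦thunk(6, ∅)} | St=[addR :: mulL(0)]]
step 8: [T=(6 + -3) | E=∅ | St=[addL(3) :: mulL(0)]]
step 9: [T=6 | E=∅ | St=[addR :: addL(3) :: mulL(0)]]
step 10: [T=-3 | E=∅ | St=[addL(6) :: addL(3) :: mulL(0)]]
→ final value 0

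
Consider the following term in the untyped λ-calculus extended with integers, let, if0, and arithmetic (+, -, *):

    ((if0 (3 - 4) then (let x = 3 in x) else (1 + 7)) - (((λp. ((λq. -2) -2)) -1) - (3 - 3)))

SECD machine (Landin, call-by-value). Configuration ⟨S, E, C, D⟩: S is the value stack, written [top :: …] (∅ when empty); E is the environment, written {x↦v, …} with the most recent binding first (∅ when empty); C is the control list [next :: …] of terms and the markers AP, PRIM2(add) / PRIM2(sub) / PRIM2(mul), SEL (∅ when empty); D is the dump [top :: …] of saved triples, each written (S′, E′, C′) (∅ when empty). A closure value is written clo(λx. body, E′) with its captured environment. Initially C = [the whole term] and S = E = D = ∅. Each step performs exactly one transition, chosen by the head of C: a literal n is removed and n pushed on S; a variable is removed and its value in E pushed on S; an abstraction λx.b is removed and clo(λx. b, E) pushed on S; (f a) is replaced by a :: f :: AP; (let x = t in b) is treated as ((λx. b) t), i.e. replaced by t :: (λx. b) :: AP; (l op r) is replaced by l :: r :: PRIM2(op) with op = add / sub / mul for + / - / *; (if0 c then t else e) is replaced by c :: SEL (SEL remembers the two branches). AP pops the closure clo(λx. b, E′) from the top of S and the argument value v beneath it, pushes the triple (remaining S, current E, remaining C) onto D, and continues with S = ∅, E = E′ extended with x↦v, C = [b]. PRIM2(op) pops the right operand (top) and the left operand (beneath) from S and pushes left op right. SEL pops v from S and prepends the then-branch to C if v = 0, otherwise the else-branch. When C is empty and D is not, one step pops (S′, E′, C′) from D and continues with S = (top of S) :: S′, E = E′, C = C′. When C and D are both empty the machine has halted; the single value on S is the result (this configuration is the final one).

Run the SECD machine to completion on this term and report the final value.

t=0: ⟨S=∅; E=∅; C=[((if0 (3 - 4) then (let x = 3 in x) else (1 + 7)) - (((λp. ((λq. -2) -2)) -1) - (3 - 3)))]; D=∅⟩
t=1: ⟨S=∅; E=∅; C=[(if0 (3 - 4) then (let x = 3 in x) else (1 + 7)) :: (((λp. ((λq. -2) -2)) -1) - (3 - 3)) :: PRIM2(sub)]; D=∅⟩
t=2: ⟨S=∅; E=∅; C=[(3 - 4) :: SEL :: (((λp. ((λq. -2) -2)) -1) - (3 - 3)) :: PRIM2(sub)]; D=∅⟩
t=3: ⟨S=∅; E=∅; C=[3 :: 4 :: PRIM2(sub) :: SEL :: (((λp. ((λq. -2) -2)) -1) - (3 - 3)) :: PRIM2(sub)]; D=∅⟩
t=4: ⟨S=[3]; E=∅; C=[4 :: PRIM2(sub) :: SEL :: (((λp. ((λq. -2) -2)) -1) - (3 - 3)) :: PRIM2(sub)]; D=∅⟩
t=5: ⟨S=[4 :: 3]; E=∅; C=[PRIM2(sub) :: SEL :: (((λp. ((λq. -2) -2)) -1) - (3 - 3)) :: PRIM2(sub)]; D=∅⟩
t=6: ⟨S=[-1]; E=∅; C=[SEL :: (((λp. ((λq. -2) -2)) -1) - (3 - 3)) :: PRIM2(sub)]; D=∅⟩
t=7: ⟨S=∅; E=∅; C=[(1 + 7) :: (((λp. ((λq. -2) -2)) -1) - (3 - 3)) :: PRIM2(sub)]; D=∅⟩
t=8: ⟨S=∅; E=∅; C=[1 :: 7 :: PRIM2(add) :: (((λp. ((λq. -2) -2)) -1) - (3 - 3)) :: PRIM2(sub)]; D=∅⟩
t=9: ⟨S=[1]; E=∅; C=[7 :: PRIM2(add) :: (((λp. ((λq. -2) -2)) -1) - (3 - 3)) :: PRIM2(sub)]; D=∅⟩
t=10: ⟨S=[7 :: 1]; E=∅; C=[PRIM2(add) :: (((λp. ((λq. -2) -2)) -1) - (3 - 3)) :: PRIM2(sub)]; D=∅⟩
t=11: ⟨S=[8]; E=∅; C=[(((λp. ((λq. -2) -2)) -1) - (3 - 3)) :: PRIM2(sub)]; D=∅⟩
t=12: ⟨S=[8]; E=∅; C=[((λp. ((λq. -2) -2)) -1) :: (3 - 3) :: PRIM2(sub) :: PRIM2(sub)]; D=∅⟩
t=13: ⟨S=[8]; E=∅; C=[-1 :: (λp. ((λq. -2) -2)) :: AP :: (3 - 3) :: PRIM2(sub) :: PRIM2(sub)]; D=∅⟩
t=14: ⟨S=[-1 :: 8]; E=∅; C=[(λp. ((λq. -2) -2)) :: AP :: (3 - 3) :: PRIM2(sub) :: PRIM2(sub)]; D=∅⟩
t=15: ⟨S=[clo(λp. ((λq. -2) -2), ∅) :: -1 :: 8]; E=∅; C=[AP :: (3 - 3) :: PRIM2(sub) :: PRIM2(sub)]; D=∅⟩
t=16: ⟨S=∅; E={p↦-1}; C=[((λq. -2) -2)]; D=[([8], ∅, [(3 - 3) :: PRIM2(sub) :: PRIM2(sub)])]⟩
t=17: ⟨S=∅; E={p↦-1}; C=[-2 :: (λq. -2) :: AP]; D=[([8], ∅, [(3 - 3) :: PRIM2(sub) :: PRIM2(sub)])]⟩
t=18: ⟨S=[-2]; E={p↦-1}; C=[(λq. -2) :: AP]; D=[([8], ∅, [(3 - 3) :: PRIM2(sub) :: PRIM2(sub)])]⟩
t=19: ⟨S=[clo(λq. -2, {p↦-1}) :: -2]; E={p↦-1}; C=[AP]; D=[([8], ∅, [(3 - 3) :: PRIM2(sub) :: PRIM2(sub)])]⟩
t=20: ⟨S=∅; E={q↦-2, p↦-1}; C=[-2]; D=[(∅, {p↦-1}, ∅) :: ([8], ∅, [(3 - 3) :: PRIM2(sub) :: PRIM2(sub)])]⟩
t=21: ⟨S=[-2]; E={q↦-2, p↦-1}; C=∅; D=[(∅, {p↦-1}, ∅) :: ([8], ∅, [(3 - 3) :: PRIM2(sub) :: PRIM2(sub)])]⟩
t=22: ⟨S=[-2]; E={p↦-1}; C=∅; D=[([8], ∅, [(3 - 3) :: PRIM2(sub) :: PRIM2(sub)])]⟩
t=23: ⟨S=[-2 :: 8]; E=∅; C=[(3 - 3) :: PRIM2(sub) :: PRIM2(sub)]; D=∅⟩
t=24: ⟨S=[-2 :: 8]; E=∅; C=[3 :: 3 :: PRIM2(sub) :: PRIM2(sub) :: PRIM2(sub)]; D=∅⟩
t=25: ⟨S=[3 :: -2 :: 8]; E=∅; C=[3 :: PRIM2(sub) :: PRIM2(sub) :: PRIM2(sub)]; D=∅⟩
t=26: ⟨S=[3 :: 3 :: -2 :: 8]; E=∅; C=[PRIM2(sub) :: PRIM2(sub) :: PRIM2(sub)]; D=∅⟩
t=27: ⟨S=[0 :: -2 :: 8]; E=∅; C=[PRIM2(sub) :: PRIM2(sub)]; D=∅⟩
t=28: ⟨S=[-2 :: 8]; E=∅; C=[PRIM2(sub)]; D=∅⟩
t=29: ⟨S=[10]; E=∅; C=∅; D=∅⟩
→ final value 10

Answer: 10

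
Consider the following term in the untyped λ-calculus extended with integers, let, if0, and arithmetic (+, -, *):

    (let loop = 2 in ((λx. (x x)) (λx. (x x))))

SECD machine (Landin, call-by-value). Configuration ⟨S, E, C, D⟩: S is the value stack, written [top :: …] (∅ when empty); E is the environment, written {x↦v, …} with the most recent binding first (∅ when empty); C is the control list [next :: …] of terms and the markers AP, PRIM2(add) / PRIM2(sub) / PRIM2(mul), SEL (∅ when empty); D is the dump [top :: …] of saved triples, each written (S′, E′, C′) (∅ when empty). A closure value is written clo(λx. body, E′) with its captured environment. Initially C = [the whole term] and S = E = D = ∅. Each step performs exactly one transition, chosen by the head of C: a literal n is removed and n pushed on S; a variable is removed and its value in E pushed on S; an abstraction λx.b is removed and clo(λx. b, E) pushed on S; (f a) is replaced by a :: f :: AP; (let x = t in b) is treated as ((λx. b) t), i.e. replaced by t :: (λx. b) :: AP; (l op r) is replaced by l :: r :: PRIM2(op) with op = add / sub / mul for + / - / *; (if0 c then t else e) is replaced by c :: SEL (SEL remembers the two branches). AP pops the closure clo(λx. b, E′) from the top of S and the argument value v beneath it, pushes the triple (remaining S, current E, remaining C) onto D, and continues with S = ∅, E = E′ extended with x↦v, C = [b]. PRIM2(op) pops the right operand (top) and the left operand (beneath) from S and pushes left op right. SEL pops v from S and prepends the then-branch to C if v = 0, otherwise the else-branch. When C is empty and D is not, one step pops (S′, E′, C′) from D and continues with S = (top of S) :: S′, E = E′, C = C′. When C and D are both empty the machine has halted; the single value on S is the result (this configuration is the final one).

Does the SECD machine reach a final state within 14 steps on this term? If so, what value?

0. <S=∅, E=∅, C=[(let loop = 2 in ((λx. (x x)) (λx. (x x))))], D=∅>
1. <S=∅, E=∅, C=[2 :: (λloop. ((λx. (x x)) (λx. (x x)))) :: AP], D=∅>
2. <S=[2], E=∅, C=[(λloop. ((λx. (x x)) (λx. (x x)))) :: AP], D=∅>
3. <S=[clo(λloop. ((λx. (x x)) (λx. (x x))), ∅) :: 2], E=∅, C=[AP], D=∅>
4. <S=∅, E={loop↦2}, C=[((λx. (x x)) (λx. (x x)))], D=[(∅, ∅, ∅)]>
5. <S=∅, E={loop↦2}, C=[(λx. (x x)) :: (λx. (x x)) :: AP], D=[(∅, ∅, ∅)]>
6. <S=[clo(λx. (x x), {loop↦2})], E={loop↦2}, C=[(λx. (x x)) :: AP], D=[(∅, ∅, ∅)]>
7. <S=[clo(λx. (x x), {loop↦2}) :: clo(λx. (x x), {loop↦2})], E={loop↦2}, C=[AP], D=[(∅, ∅, ∅)]>
8. <S=∅, E={x↦clo(λx. (x x), {loop↦2}), loop↦2}, C=[(x x)], D=[(∅, {loop↦2}, ∅) :: (∅, ∅, ∅)]>
9. <S=∅, E={x↦clo(λx. (x x), {loop↦2}), loop↦2}, C=[x :: x :: AP], D=[(∅, {loop↦2}, ∅) :: (∅, ∅, ∅)]>
10. <S=[clo(λx. (x x), {loop↦2})], E={x↦clo(λx. (x x), {loop↦2}), loop↦2}, C=[x :: AP], D=[(∅, {loop↦2}, ∅) :: (∅, ∅, ∅)]>
11. <S=[clo(λx. (x x), {loop↦2}) :: clo(λx. (x x), {loop↦2})], E={x↦clo(λx. (x x), {loop↦2}), loop↦2}, C=[AP], D=[(∅, {loop↦2}, ∅) :: (∅, ∅, ∅)]>
12. <S=∅, E={x↦clo(λx. (x x), {loop↦2}), loop↦2}, C=[(x x)], D=[(∅, {x↦clo(λx. (x x), {loop↦2}), loop↦2}, ∅) :: (∅, {loop↦2}, ∅) :: (∅, ∅, ∅)]>
13. <S=∅, E={x↦clo(λx. (x x), {loop↦2}), loop↦2}, C=[x :: x :: AP], D=[(∅, {x↦clo(λx. (x x), {loop↦2}), loop↦2}, ∅) :: (∅, {loop↦2}, ∅) :: (∅, ∅, ∅)]>
14. <S=[clo(λx. (x x), {loop↦2})], E={x↦clo(λx. (x x), {loop↦2}), loop↦2}, C=[x :: AP], D=[(∅, {x↦clo(λx. (x x), {loop↦2}), loop↦2}, ∅) :: (∅, {loop↦2}, ∅) :: (∅, ∅, ∅)]>
→ 14 transitions taken and the configuration is still not final: no result within 14 steps

Answer: DIVERGES (no final state within 14 steps)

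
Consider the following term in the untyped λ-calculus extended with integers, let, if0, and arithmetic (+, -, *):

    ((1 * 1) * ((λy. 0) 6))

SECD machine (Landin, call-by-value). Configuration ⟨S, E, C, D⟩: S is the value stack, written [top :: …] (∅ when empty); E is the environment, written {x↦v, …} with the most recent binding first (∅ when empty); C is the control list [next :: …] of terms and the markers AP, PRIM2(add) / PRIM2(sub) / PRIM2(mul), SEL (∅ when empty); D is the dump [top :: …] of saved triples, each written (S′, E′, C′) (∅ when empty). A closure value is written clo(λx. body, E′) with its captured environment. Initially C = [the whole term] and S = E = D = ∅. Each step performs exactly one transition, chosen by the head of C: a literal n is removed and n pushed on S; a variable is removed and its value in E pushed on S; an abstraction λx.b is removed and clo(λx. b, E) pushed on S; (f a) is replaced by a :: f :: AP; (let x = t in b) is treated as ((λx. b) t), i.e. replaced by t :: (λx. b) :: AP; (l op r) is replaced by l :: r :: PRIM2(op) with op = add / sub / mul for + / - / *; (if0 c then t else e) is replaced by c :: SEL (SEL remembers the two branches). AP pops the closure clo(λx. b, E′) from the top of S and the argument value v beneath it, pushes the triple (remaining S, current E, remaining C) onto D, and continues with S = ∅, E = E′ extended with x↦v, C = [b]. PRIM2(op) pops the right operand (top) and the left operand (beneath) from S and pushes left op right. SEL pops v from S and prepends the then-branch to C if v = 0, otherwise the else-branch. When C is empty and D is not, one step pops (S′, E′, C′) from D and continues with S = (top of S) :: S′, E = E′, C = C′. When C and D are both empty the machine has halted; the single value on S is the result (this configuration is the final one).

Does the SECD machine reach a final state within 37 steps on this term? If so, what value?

step 0: [S=∅ | E=∅ | C=[((1 * 1) * ((λy. 0) 6))] | D=∅]
step 1: [S=∅ | E=∅ | C=[(1 * 1) :: ((λy. 0) 6) :: PRIM2(mul)] | D=∅]
step 2: [S=∅ | E=∅ | C=[1 :: 1 :: PRIM2(mul) :: ((λy. 0) 6) :: PRIM2(mul)] | D=∅]
step 3: [S=[1] | E=∅ | C=[1 :: PRIM2(mul) :: ((λy. 0) 6) :: PRIM2(mul)] | D=∅]
step 4: [S=[1 :: 1] | E=∅ | C=[PRIM2(mul) :: ((λy. 0) 6) :: PRIM2(mul)] | D=∅]
step 5: [S=[1] | E=∅ | C=[((λy. 0) 6) :: PRIM2(mul)] | D=∅]
step 6: [S=[1] | E=∅ | C=[6 :: (λy. 0) :: AP :: PRIM2(mul)] | D=∅]
step 7: [S=[6 :: 1] | E=∅ | C=[(λy. 0) :: AP :: PRIM2(mul)] | D=∅]
step 8: [S=[clo(λy. 0, ∅) :: 6 :: 1] | E=∅ | C=[AP :: PRIM2(mul)] | D=∅]
step 9: [S=∅ | E={y↦6} | C=[0] | D=[([1], ∅, [PRIM2(mul)])]]
step 10: [S=[0] | E={y↦6} | C=∅ | D=[([1], ∅, [PRIM2(mul)])]]
step 11: [S=[0 :: 1] | E=∅ | C=[PRIM2(mul)] | D=∅]
step 12: [S=[0] | E=∅ | C=∅ | D=∅]
→ final value 0

Answer: 0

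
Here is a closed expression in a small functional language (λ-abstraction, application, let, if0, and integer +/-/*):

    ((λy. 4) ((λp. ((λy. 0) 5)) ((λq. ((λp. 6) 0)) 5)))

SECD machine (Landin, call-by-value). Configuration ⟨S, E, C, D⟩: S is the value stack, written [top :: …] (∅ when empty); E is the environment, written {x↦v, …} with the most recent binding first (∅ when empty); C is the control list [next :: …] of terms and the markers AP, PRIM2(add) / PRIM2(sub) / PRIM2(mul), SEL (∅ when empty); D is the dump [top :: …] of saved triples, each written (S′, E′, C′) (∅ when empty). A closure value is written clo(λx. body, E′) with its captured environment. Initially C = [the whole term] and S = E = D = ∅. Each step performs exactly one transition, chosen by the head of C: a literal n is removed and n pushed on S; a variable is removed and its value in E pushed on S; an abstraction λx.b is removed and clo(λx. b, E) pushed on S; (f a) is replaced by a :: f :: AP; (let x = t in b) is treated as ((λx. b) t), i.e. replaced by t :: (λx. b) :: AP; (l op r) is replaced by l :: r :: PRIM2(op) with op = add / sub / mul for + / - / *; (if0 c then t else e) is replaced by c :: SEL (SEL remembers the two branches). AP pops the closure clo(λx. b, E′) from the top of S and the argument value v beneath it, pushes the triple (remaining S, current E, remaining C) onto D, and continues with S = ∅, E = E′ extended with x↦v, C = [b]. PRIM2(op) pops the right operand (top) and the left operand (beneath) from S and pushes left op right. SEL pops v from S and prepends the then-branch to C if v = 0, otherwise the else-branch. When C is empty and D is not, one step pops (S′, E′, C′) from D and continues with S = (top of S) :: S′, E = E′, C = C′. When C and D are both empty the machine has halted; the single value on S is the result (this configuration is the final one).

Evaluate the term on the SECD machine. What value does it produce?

Answer: 4

Derivation:
[0] <S=∅, E=∅, C=[((λy. 4) ((λp. ((λy. 0) 5)) ((λq. ((λp. 6) 0)) 5)))], D=∅>
[1] <S=∅, E=∅, C=[((λp. ((λy. 0) 5)) ((λq. ((λp. 6) 0)) 5)) :: (λy. 4) :: AP], D=∅>
[2] <S=∅, E=∅, C=[((λq. ((λp. 6) 0)) 5) :: (λp. ((λy. 0) 5)) :: AP :: (λy. 4) :: AP], D=∅>
[3] <S=∅, E=∅, C=[5 :: (λq. ((λp. 6) 0)) :: AP :: (λp. ((λy. 0) 5)) :: AP :: (λy. 4) :: AP], D=∅>
[4] <S=[5], E=∅, C=[(λq. ((λp. 6) 0)) :: AP :: (λp. ((λy. 0) 5)) :: AP :: (λy. 4) :: AP], D=∅>
[5] <S=[clo(λq. ((λp. 6) 0), ∅) :: 5], E=∅, C=[AP :: (λp. ((λy. 0) 5)) :: AP :: (λy. 4) :: AP], D=∅>
[6] <S=∅, E={q↦5}, C=[((λp. 6) 0)], D=[(∅, ∅, [(λp. ((λy. 0) 5)) :: AP :: (λy. 4) :: AP])]>
[7] <S=∅, E={q↦5}, C=[0 :: (λp. 6) :: AP], D=[(∅, ∅, [(λp. ((λy. 0) 5)) :: AP :: (λy. 4) :: AP])]>
[8] <S=[0], E={q↦5}, C=[(λp. 6) :: AP], D=[(∅, ∅, [(λp. ((λy. 0) 5)) :: AP :: (λy. 4) :: AP])]>
[9] <S=[clo(λp. 6, {q↦5}) :: 0], E={q↦5}, C=[AP], D=[(∅, ∅, [(λp. ((λy. 0) 5)) :: AP :: (λy. 4) :: AP])]>
[10] <S=∅, E={p↦0, q↦5}, C=[6], D=[(∅, {q↦5}, ∅) :: (∅, ∅, [(λp. ((λy. 0) 5)) :: AP :: (λy. 4) :: AP])]>
[11] <S=[6], E={p↦0, q↦5}, C=∅, D=[(∅, {q↦5}, ∅) :: (∅, ∅, [(λp. ((λy. 0) 5)) :: AP :: (λy. 4) :: AP])]>
[12] <S=[6], E={q↦5}, C=∅, D=[(∅, ∅, [(λp. ((λy. 0) 5)) :: AP :: (λy. 4) :: AP])]>
[13] <S=[6], E=∅, C=[(λp. ((λy. 0) 5)) :: AP :: (λy. 4) :: AP], D=∅>
[14] <S=[clo(λp. ((λy. 0) 5), ∅) :: 6], E=∅, C=[AP :: (λy. 4) :: AP], D=∅>
[15] <S=∅, E={p↦6}, C=[((λy. 0) 5)], D=[(∅, ∅, [(λy. 4) :: AP])]>
[16] <S=∅, E={p↦6}, C=[5 :: (λy. 0) :: AP], D=[(∅, ∅, [(λy. 4) :: AP])]>
[17] <S=[5], E={p↦6}, C=[(λy. 0) :: AP], D=[(∅, ∅, [(λy. 4) :: AP])]>
[18] <S=[clo(λy. 0, {p↦6}) :: 5], E={p↦6}, C=[AP], D=[(∅, ∅, [(λy. 4) :: AP])]>
[19] <S=∅, E={y↦5, p↦6}, C=[0], D=[(∅, {p↦6}, ∅) :: (∅, ∅, [(λy. 4) :: AP])]>
[20] <S=[0], E={y↦5, p↦6}, C=∅, D=[(∅, {p↦6}, ∅) :: (∅, ∅, [(λy. 4) :: AP])]>
[21] <S=[0], E={p↦6}, C=∅, D=[(∅, ∅, [(λy. 4) :: AP])]>
[22] <S=[0], E=∅, C=[(λy. 4) :: AP], D=∅>
[23] <S=[clo(λy. 4, ∅) :: 0], E=∅, C=[AP], D=∅>
[24] <S=∅, E={y↦0}, C=[4], D=[(∅, ∅, ∅)]>
[25] <S=[4], E={y↦0}, C=∅, D=[(∅, ∅, ∅)]>
[26] <S=[4], E=∅, C=∅, D=∅>
→ final value 4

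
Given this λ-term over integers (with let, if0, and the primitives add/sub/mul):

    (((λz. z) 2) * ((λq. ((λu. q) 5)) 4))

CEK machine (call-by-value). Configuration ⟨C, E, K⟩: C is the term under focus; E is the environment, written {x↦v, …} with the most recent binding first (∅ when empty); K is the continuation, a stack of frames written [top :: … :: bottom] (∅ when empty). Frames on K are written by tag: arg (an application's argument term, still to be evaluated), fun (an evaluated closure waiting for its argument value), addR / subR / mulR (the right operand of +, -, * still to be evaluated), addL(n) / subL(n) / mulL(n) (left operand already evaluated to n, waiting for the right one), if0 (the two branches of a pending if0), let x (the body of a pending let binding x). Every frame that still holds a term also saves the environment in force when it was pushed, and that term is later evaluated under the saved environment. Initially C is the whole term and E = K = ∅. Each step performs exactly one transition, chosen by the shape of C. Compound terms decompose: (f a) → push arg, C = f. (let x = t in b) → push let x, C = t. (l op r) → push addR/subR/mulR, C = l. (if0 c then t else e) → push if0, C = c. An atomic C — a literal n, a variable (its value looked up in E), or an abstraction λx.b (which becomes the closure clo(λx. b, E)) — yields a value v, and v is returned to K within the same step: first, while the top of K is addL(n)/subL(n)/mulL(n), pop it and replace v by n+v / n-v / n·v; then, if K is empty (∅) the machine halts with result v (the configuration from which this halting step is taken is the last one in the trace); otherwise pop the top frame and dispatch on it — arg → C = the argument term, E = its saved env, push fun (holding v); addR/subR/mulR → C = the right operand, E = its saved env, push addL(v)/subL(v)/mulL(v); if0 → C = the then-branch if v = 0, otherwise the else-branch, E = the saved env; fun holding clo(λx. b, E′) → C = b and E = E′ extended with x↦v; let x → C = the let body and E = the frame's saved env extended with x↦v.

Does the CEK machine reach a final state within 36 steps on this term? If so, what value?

[0] <C=(((λz. z) 2) * ((λq. ((λu. q) 5)) 4)), E=∅, K=∅>
[1] <C=((λz. z) 2), E=∅, K=[mulR]>
[2] <C=(λz. z), E=∅, K=[arg :: mulR]>
[3] <C=2, E=∅, K=[fun :: mulR]>
[4] <C=z, E={z↦2}, K=[mulR]>
[5] <C=((λq. ((λu. q) 5)) 4), E=∅, K=[mulL(2)]>
[6] <C=(λq. ((λu. q) 5)), E=∅, K=[arg :: mulL(2)]>
[7] <C=4, E=∅, K=[fun :: mulL(2)]>
[8] <C=((λu. q) 5), E={q↦4}, K=[mulL(2)]>
[9] <C=(λu. q), E={q↦4}, K=[arg :: mulL(2)]>
[10] <C=5, E={q↦4}, K=[fun :: mulL(2)]>
[11] <C=q, E={u↦5, q↦4}, K=[mulL(2)]>
→ final value 8

Answer: 8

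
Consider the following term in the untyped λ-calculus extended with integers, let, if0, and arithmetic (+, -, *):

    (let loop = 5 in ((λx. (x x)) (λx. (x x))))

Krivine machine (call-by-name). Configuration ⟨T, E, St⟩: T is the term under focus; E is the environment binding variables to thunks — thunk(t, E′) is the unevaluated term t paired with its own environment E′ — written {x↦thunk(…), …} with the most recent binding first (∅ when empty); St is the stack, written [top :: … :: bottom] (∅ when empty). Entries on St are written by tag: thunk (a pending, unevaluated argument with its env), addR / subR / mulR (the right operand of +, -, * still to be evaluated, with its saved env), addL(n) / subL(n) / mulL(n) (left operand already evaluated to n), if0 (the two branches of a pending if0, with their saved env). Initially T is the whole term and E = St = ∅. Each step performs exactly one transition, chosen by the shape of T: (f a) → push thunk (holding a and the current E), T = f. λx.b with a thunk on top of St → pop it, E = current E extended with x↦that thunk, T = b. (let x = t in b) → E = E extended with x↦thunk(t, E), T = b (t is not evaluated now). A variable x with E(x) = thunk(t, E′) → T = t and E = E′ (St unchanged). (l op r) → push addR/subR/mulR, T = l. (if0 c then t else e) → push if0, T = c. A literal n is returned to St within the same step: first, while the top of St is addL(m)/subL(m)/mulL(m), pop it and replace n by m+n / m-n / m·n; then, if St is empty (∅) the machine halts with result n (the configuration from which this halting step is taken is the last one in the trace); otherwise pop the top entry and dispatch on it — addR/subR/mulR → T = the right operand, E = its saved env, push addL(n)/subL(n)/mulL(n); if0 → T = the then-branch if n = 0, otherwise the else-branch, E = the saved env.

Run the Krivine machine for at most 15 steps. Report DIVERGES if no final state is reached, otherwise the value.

Answer: DIVERGES (no final state within 15 steps)

Machine steps:
step 0: ⟨T=(let loop = 5 in ((λx. (x x)) (λx. (x x)))); E=∅; St=∅⟩
step 1: ⟨T=((λx. (x x)) (λx. (x x))); E={loop↦thunk(5, ∅)}; St=∅⟩
step 2: ⟨T=(λx. (x x)); E={loop↦thunk(5, ∅)}; St=[thunk]⟩
step 3: ⟨T=(x x); E={x↦thunk((λx. (x x)), {loop↦thunk(5, ∅)}), loop↦thunk(5, ∅)}; St=∅⟩
step 4: ⟨T=x; E={x↦thunk((λx. (x x)), {loop↦thunk(5, ∅)}), loop↦thunk(5, ∅)}; St=[thunk]⟩
step 5: ⟨T=(λx. (x x)); E={loop↦thunk(5, ∅)}; St=[thunk]⟩
step 6: ⟨T=(x x); E={x↦thunk(x, {x↦thunk((λx. (x x)), {loop↦thunk(5, ∅)}), loop↦thunk(5, ∅)}), loop↦thunk(5, ∅)}; St=∅⟩
step 7: ⟨T=x; E={x↦thunk(x, {x↦thunk((λx. (x x)), {loop↦thunk(5, ∅)}), loop↦thunk(5, ∅)}), loop↦thunk(5, ∅)}; St=[thunk]⟩
step 8: ⟨T=x; E={x↦thunk((λx. (x x)), {loop↦thunk(5, ∅)}), loop↦thunk(5, ∅)}; St=[thunk]⟩
step 9: ⟨T=(λx. (x x)); E={loop↦thunk(5, ∅)}; St=[thunk]⟩
step 10: ⟨T=(x x); E={x↦thunk(x, {x↦thunk(x, {x↦thunk((λx. (x x)), {loop↦thunk(5, ∅)}), loop↦thunk(5, ∅)}), loop↦thunk(5, ∅)}), loop↦thunk(5, ∅)}; St=∅⟩
step 11: ⟨T=x; E={x↦thunk(x, {x↦thunk(x, {x↦thunk((λx. (x x)), {loop↦thunk(5, ∅)}), loop↦thunk(5, ∅)}), loop↦thunk(5, ∅)}), loop↦thunk(5, ∅)}; St=[thunk]⟩
step 12: ⟨T=x; E={x↦thunk(x, {x↦thunk((λx. (x x)), {loop↦thunk(5, ∅)}), loop↦thunk(5, ∅)}), loop↦thunk(5, ∅)}; St=[thunk]⟩
step 13: ⟨T=x; E={x↦thunk((λx. (x x)), {loop↦thunk(5, ∅)}), loop↦thunk(5, ∅)}; St=[thunk]⟩
step 14: ⟨T=(λx. (x x)); E={loop↦thunk(5, ∅)}; St=[thunk]⟩
step 15: ⟨T=(x x); E={x↦thunk(x, {x↦thunk(x, {x↦thunk(x, {x↦thunk((λx. (x x)), {loop↦thunk(5, ∅)}), loop↦thunk(5, ∅)}), loop↦thunk(5, ∅)}), loop↦thunk(5, ∅)}), loop↦thunk(5, ∅)}; St=∅⟩
→ 15 transitions taken and the configuration is still not final: no result within 15 steps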